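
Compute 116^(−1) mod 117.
Apply the extended Euclidean algorithm to (117, 116), tracking rows (r, s, t) with s·117 + t·116 = r. Each division r_prev = q·r_cur + r_new produces the new row as (previous row) − q·(current row):
  row A: (117, 1, 0)   [1·117 + 0·116 = 117]
  row B: (116, 0, 1)   [0·117 + 1·116 = 116]
  117 = 1·116 + 1   → row C = row A − 1·row B = (1, 1, −1)   [check: 1·117 − 1·116 = 1]
  116 = 116·1 + 0   → remainder 0, stop. gcd = 1 (last nonzero row C).
The gcd is 1, so 116 is invertible mod 117. The last nonzero row gives 1·117 − 1·116 = 1, so t = −1. So 116^(−1) ≡ −1 ≡ 116 (mod 117). Verify: 116 · 116 = 13456 ≡ 1 (mod 117). ✓

Final answer: 116^(−1) ≡ 116 (mod 117)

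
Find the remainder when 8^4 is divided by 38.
30

Use repeated squaring. Binary(4) = 100. Walk through the bits of the exponent 4 left-to-right: at each bit after the leading one, square the running value, then multiply by 8 if the bit is 1 (always reducing mod 38):
  bit 1 = 1 (leading): start with 8.
  bit 2 = 0: square 8^2 = 64 ≡ 26 (mod 38).
  bit 3 = 0: square 26^2 = 676 ≡ 30 (mod 38).
Final value: 8^4 ≡ 30 (mod 38).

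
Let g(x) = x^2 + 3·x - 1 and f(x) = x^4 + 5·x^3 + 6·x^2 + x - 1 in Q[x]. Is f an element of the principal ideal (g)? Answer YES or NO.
In Q[x] the ideal (g) consists of all multiples of g, so f ∈ (g) iff g | f, i.e. iff the remainder of f on division by g is 0. Divide f by g (g is monic, so eliminate the leading term of the running remainder at each step):
  leading term x^4: subtract (x^2)·g(x) = x^4 + 3·x^3 - x^2, leaving 2·x^3 + 7·x^2 + x - 1
  leading term 2·x^3: subtract (2·x)·g(x) = 2·x^3 + 6·x^2 - 2·x, leaving x^2 + 3·x - 1
  leading term x^2: subtract (1)·g(x) = x^2 + 3·x - 1, leaving 0
The remainder is 0, so f(x) = g(x) · h(x) with h(x) = x^2 + 2·x + 1. Hence g | f, i.e. f ∈ (g).

Final answer: YES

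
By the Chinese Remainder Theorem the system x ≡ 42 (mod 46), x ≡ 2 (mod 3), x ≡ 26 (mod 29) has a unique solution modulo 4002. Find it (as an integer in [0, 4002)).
The moduli 46, 3, 29 are pairwise coprime, so by the CRT there is a unique solution mod 46·3·29 = 4002.
Solve by successive substitution. Start with x ≡ 42 (mod 46).
  Combine with x ≡ 2 (mod 3): write x = 42 + 46·t and require 42 + 46·t ≡ 2 (mod 3), i.e. 46·t ≡ 2 − 42 ≡ 2 (mod 3). Since 46^(−1) ≡ 1 (mod 3) (46 ≡ 1 (mod 3)), t ≡ 1·2 ≡ 2 (mod 3). So x ≡ 42 + 46·2 = 134 (mod 138).
  Combine with x ≡ 26 (mod 29): write x = 134 + 138·t and require 134 + 138·t ≡ 26 (mod 29), i.e. 138·t ≡ 26 − 134 ≡ 8 (mod 29). Since 138^(−1) ≡ 4 (mod 29) (138 ≡ 22 (mod 29)), t ≡ 4·8 ≡ 3 (mod 29). So x ≡ 134 + 138·3 = 548 (mod 4002).
Unique solution in [0, 4002): x = 548.

Final answer: x ≡ 548 (mod 4002); the representative in [0, 4002) is 548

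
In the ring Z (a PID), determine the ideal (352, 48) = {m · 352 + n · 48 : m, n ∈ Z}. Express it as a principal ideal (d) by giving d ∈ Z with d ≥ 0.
In the PID Z, (a, b) is generated by gcd(a, b). Compute gcd(352, 48) with the extended Euclidean algorithm, tracking rows (r, s, t) with s·352 + t·48 = r:
  row A: (352, 1, 0)   [1·352 + 0·48 = 352]
  row B: (48, 0, 1)   [0·352 + 1·48 = 48]
  352 = 7·48 + 16   → row C = row A − 7·row B = (16, 1, −7)   [check: 1·352 − 7·48 = 16]
  48 = 3·16 + 0   → remainder 0, stop. gcd = 16 (last nonzero row C).
So gcd(352, 48) = 16, with Bézout identity 1·352 − 7·48 = 16. Containment (⊇): the Bézout identity exhibits 16 as an element of (352, 48), giving (16) ⊆ (352, 48). Containment (⊆): since 16 | 352 and 16 | 48 (352 = 16·22, 48 = 16·3), every Z-linear combination of 352 and 48 is divisible by 16, so (352, 48) ⊆ (16). Therefore (352, 48) = (16), d = 16.

Final answer: (352, 48) = (16); d = 16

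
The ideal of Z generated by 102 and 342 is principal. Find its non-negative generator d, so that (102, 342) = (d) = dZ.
In the PID Z, (a, b) is generated by gcd(a, b). Compute gcd(342, 102) with the extended Euclidean algorithm, tracking rows (r, s, t) with s·342 + t·102 = r:
  row A: (342, 1, 0)   [1·342 + 0·102 = 342]
  row B: (102, 0, 1)   [0·342 + 1·102 = 102]
  342 = 3·102 + 36   → row C = row A − 3·row B = (36, 1, −3)   [check: 1·342 − 3·102 = 36]
  102 = 2·36 + 30   → row D = row B − 2·row C = (30, −2, 7)   [check: −2·342 + 7·102 = 30]
  36 = 1·30 + 6   → row E = row C − 1·row D = (6, 3, −10)   [check: 3·342 − 10·102 = 6]
  30 = 5·6 + 0   → remainder 0, stop. gcd = 6 (last nonzero row E).
So gcd(102, 342) = 6, with Bézout identity 3·342 − 10·102 = 6. Containment (⊇): the Bézout identity exhibits 6 as an element of (102, 342), giving (6) ⊆ (102, 342). Containment (⊆): since 6 | 102 and 6 | 342 (102 = 6·17, 342 = 6·57), every Z-linear combination of 102 and 342 is divisible by 6, so (102, 342) ⊆ (6). Therefore (102, 342) = (6), d = 6.

Final answer: (102, 342) = (6); d = 6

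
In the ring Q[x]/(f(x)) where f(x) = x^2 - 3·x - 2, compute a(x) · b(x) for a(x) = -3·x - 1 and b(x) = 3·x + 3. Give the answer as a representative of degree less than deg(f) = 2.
First multiply in Q[x] without reducing: a · b = -9·x^2 - 12·x - 3. Now divide by f(x) = x^2 - 3·x - 2, eliminating the leading term at each step:
  leading term -9·x^2: subtract (-9)·f(x) = -9·x^2 + 27·x + 18, leaving -39·x - 21
The degree is now < 2, so this is the remainder. Hence a · b ≡ -39·x - 21 in Q[x]/(f).

Final answer: a · b ≡ -39·x - 21 (mod f(x))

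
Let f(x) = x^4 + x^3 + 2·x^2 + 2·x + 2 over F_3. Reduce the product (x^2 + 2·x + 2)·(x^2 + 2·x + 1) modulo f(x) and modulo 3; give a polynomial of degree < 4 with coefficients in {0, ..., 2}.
a · b ≡ 2·x^2 + x (mod f(x))

Multiply as integer polynomials: a · b = x^4 + 4·x^3 + 7·x^2 + 6·x + 2. Reducing coefficients mod 3: a · b ≡ x^4 + x^3 + x^2 + 2. Now divide by f(x) = x^4 + x^3 + 2·x^2 + 2·x + 2 in F_3[x], eliminating the leading term at each step:
  leading term x^4: subtract (1)·f(x) = x^4 + x^3 + 2·x^2 + 2·x + 2, leaving 2·x^2 + x (coefficients mod 3)
The degree is now < 4, so this is the remainder. Hence a · b ≡ 2·x^2 + x in F_3[x]/(f).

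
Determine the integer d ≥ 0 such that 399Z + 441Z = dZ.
In the PID Z, (a, b) is generated by gcd(a, b). Compute gcd(441, 399) with the extended Euclidean algorithm, tracking rows (r, s, t) with s·441 + t·399 = r:
  row A: (441, 1, 0)   [1·441 + 0·399 = 441]
  row B: (399, 0, 1)   [0·441 + 1·399 = 399]
  441 = 1·399 + 42   → row C = row A − 1·row B = (42, 1, −1)   [check: 1·441 − 1·399 = 42]
  399 = 9·42 + 21   → row D = row B − 9·row C = (21, −9, 10)   [check: −9·441 + 10·399 = 21]
  42 = 2·21 + 0   → remainder 0, stop. gcd = 21 (last nonzero row D).
So gcd(399, 441) = 21, with Bézout identity −9·441 + 10·399 = 21. Containment (⊇): the Bézout identity exhibits 21 as an element of (399, 441), giving (21) ⊆ (399, 441). Containment (⊆): since 21 | 399 and 21 | 441 (399 = 21·19, 441 = 21·21), every Z-linear combination of 399 and 441 is divisible by 21, so (399, 441) ⊆ (21). Therefore (399, 441) = (21), d = 21.

Final answer: (399, 441) = (21); d = 21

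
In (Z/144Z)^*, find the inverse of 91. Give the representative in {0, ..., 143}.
Apply the extended Euclidean algorithm to (144, 91), tracking rows (r, s, t) with s·144 + t·91 = r. Each division r_prev = q·r_cur + r_new produces the new row as (previous row) − q·(current row):
  row A: (144, 1, 0)   [1·144 + 0·91 = 144]
  row B: (91, 0, 1)   [0·144 + 1·91 = 91]
  144 = 1·91 + 53   → row C = row A − 1·row B = (53, 1, −1)   [check: 1·144 − 1·91 = 53]
  91 = 1·53 + 38   → row D = row B − 1·row C = (38, −1, 2)   [check: −1·144 + 2·91 = 38]
  53 = 1·38 + 15   → row E = row C − 1·row D = (15, 2, −3)   [check: 2·144 − 3·91 = 15]
  38 = 2·15 + 8   → row F = row D − 2·row E = (8, −5, 8)   [check: −5·144 + 8·91 = 8]
  15 = 1·8 + 7   → row G = row E − 1·row F = (7, 7, −11)   [check: 7·144 − 11·91 = 7]
  8 = 1·7 + 1   → row H = row F − 1·row G = (1, −12, 19)   [check: −12·144 + 19·91 = 1]
  7 = 7·1 + 0   → remainder 0, stop. gcd = 1 (last nonzero row H).
The gcd is 1, so 91 is invertible mod 144. The last nonzero row gives −12·144 + 19·91 = 1, so t = 19. So 91^(−1) ≡ 19 (mod 144). Verify: 91 · 19 = 1729 ≡ 1 (mod 144). ✓

Final answer: 91^(−1) ≡ 19 (mod 144)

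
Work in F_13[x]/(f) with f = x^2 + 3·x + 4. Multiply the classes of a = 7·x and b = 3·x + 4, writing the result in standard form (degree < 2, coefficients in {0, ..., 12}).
a · b ≡ 4·x + 7 (mod f(x))

Multiply as integer polynomials: a · b = 21·x^2 + 28·x. Reducing coefficients mod 13: a · b ≡ 8·x^2 + 2·x. Now divide by f(x) = x^2 + 3·x + 4 in F_13[x], eliminating the leading term at each step:
  leading term 8·x^2: subtract (8)·f(x) = 8·x^2 + 11·x + 6, leaving 4·x + 7 (coefficients mod 13)
The degree is now < 2, so this is the remainder. Hence a · b ≡ 4·x + 7 in F_13[x]/(f).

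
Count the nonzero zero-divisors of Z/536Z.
In Z/536Z each nonzero element is either a unit (gcd with 536 is 1) or a zero-divisor (gcd > 1). The number of units is φ(536): factorise 536 = 2^3 · 67, so φ(536) = (2^3 − 2^2) · (67 − 1) = 4 · 66 = 264. The nonzero elements number 536 − 1 = 535. Hence the nonzero zero-divisors number 535 − 264 = 271.

Final answer: Z/536Z has 271 nonzero zero-divisors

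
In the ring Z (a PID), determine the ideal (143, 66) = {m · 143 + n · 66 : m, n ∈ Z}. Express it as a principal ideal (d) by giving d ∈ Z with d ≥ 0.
In the PID Z, (a, b) is generated by gcd(a, b). Compute gcd(143, 66) with the extended Euclidean algorithm, tracking rows (r, s, t) with s·143 + t·66 = r:
  row A: (143, 1, 0)   [1·143 + 0·66 = 143]
  row B: (66, 0, 1)   [0·143 + 1·66 = 66]
  143 = 2·66 + 11   → row C = row A − 2·row B = (11, 1, −2)   [check: 1·143 − 2·66 = 11]
  66 = 6·11 + 0   → remainder 0, stop. gcd = 11 (last nonzero row C).
So gcd(143, 66) = 11, with Bézout identity 1·143 − 2·66 = 11. Containment (⊇): the Bézout identity exhibits 11 as an element of (143, 66), giving (11) ⊆ (143, 66). Containment (⊆): since 11 | 143 and 11 | 66 (143 = 11·13, 66 = 11·6), every Z-linear combination of 143 and 66 is divisible by 11, so (143, 66) ⊆ (11). Therefore (143, 66) = (11), d = 11.

Final answer: (143, 66) = (11); d = 11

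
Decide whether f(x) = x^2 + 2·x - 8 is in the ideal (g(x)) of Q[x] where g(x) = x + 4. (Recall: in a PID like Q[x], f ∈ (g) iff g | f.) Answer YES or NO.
In Q[x] the ideal (g) consists of all multiples of g, so f ∈ (g) iff g | f, i.e. iff the remainder of f on division by g is 0. Divide f by g (g is monic, so eliminate the leading term of the running remainder at each step):
  leading term x^2: subtract (x)·g(x) = x^2 + 4·x, leaving -2·x - 8
  leading term -2·x: subtract (-2)·g(x) = -2·x - 8, leaving 0
The remainder is 0, so f(x) = g(x) · h(x) with h(x) = x - 2. Hence g | f, i.e. f ∈ (g).

Final answer: YES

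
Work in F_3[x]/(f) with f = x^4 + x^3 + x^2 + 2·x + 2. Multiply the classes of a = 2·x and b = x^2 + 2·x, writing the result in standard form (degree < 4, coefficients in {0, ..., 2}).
Multiply as integer polynomials: a · b = 2·x^3 + 4·x^2. Reducing coefficients mod 3: a · b ≡ 2·x^3 + x^2. This already has degree < 4, so no reduction by f is needed. Hence a · b ≡ 2·x^3 + x^2 in F_3[x]/(f).

Final answer: a · b ≡ 2·x^3 + x^2 (mod f(x))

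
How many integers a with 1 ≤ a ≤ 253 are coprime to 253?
220

The number of a ∈ {1, ..., 253} with gcd(a, 253) = 1 is by definition Euler's totient φ(253). φ is multiplicative, with φ(p^e) = p^e − p^(e−1). Factorise 253 = 11 · 23. Then
  φ(253) = (11 − 1) · (23 − 1) = 10 · 22 = 220.
So there are 220 such integers.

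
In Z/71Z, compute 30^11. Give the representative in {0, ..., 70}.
32

Use repeated squaring. Binary(11) = 1011. Walk through the bits of the exponent 11 left-to-right: at each bit after the leading one, square the running value, then multiply by 30 if the bit is 1 (always reducing mod 71):
  bit 1 = 1 (leading): start with 30.
  bit 2 = 0: square 30^2 = 900 ≡ 48 (mod 71).
  bit 3 = 1: square 48^2 = 2304 ≡ 32; bit is 1, so multiply 32·30 = 960 ≡ 37 (mod 71).
  bit 4 = 1: square 37^2 = 1369 ≡ 20; bit is 1, so multiply 20·30 = 600 ≡ 32 (mod 71).
Final value: 30^11 ≡ 32 (mod 71).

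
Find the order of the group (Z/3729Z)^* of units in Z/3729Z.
|(Z/3729Z)^*| = 2240

(Z/3729Z)^* consists of the classes a with gcd(a, 3729) = 1, so its order is φ(3729). φ is multiplicative, with φ(p^e) = p^e − p^(e−1). Factorise 3729 = 3 · 11 · 113. Then
  φ(3729) = (3 − 1) · (11 − 1) · (113 − 1) = 2 · 10 · 112 = 2240.
Thus |(Z/3729Z)^*| = 2240.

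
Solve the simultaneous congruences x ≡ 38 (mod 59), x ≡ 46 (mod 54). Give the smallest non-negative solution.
The moduli 59, 54 are pairwise coprime, so by the CRT there is a unique solution mod 59·54 = 3186.
Solve by successive substitution. Start with x ≡ 38 (mod 59).
  Combine with x ≡ 46 (mod 54): write x = 38 + 59·t and require 38 + 59·t ≡ 46 (mod 54), i.e. 59·t ≡ 46 − 38 ≡ 8 (mod 54). Since 59^(−1) ≡ 11 (mod 54) (59 ≡ 5 (mod 54)), t ≡ 11·8 ≡ 34 (mod 54). So x ≡ 38 + 59·34 = 2044 (mod 3186).
Unique solution in [0, 3186): x = 2044.

Final answer: x ≡ 2044 (mod 3186); the representative in [0, 3186) is 2044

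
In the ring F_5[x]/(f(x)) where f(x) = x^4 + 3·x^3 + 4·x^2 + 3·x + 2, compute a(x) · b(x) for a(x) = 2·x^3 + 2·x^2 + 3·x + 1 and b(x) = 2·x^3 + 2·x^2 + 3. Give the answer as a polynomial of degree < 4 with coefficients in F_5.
Multiply as integer polynomials: a · b = 4·x^6 + 8·x^5 + 10·x^4 + 14·x^3 + 8·x^2 + 9·x + 3. Reducing coefficients mod 5: a · b ≡ 4·x^6 + 3·x^5 + 4·x^3 + 3·x^2 + 4·x + 3. Now divide by f(x) = x^4 + 3·x^3 + 4·x^2 + 3·x + 2 in F_5[x], eliminating the leading term at each step:
  leading term 4·x^6: subtract (4·x^2)·f(x) = 4·x^6 + 2·x^5 + x^4 + 2·x^3 + 3·x^2, leaving x^5 + 4·x^4 + 2·x^3 + 4·x + 3 (coefficients mod 5)
  leading term x^5: subtract (x)·f(x) = x^5 + 3·x^4 + 4·x^3 + 3·x^2 + 2·x, leaving x^4 + 3·x^3 + 2·x^2 + 2·x + 3 (coefficients mod 5)
  leading term x^4: subtract (1)·f(x) = x^4 + 3·x^3 + 4·x^2 + 3·x + 2, leaving 3·x^2 + 4·x + 1 (coefficients mod 5)
The degree is now < 4, so this is the remainder. Hence a · b ≡ 3·x^2 + 4·x + 1 in F_5[x]/(f).

Final answer: a · b ≡ 3·x^2 + 4·x + 1 (mod f(x))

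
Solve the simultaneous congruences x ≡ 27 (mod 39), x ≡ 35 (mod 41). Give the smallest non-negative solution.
The moduli 39, 41 are pairwise coprime, so by the CRT there is a unique solution mod 39·41 = 1599.
Solve by successive substitution. Start with x ≡ 27 (mod 39).
  Combine with x ≡ 35 (mod 41): write x = 27 + 39·t and require 27 + 39·t ≡ 35 (mod 41), i.e. 39·t ≡ 35 − 27 ≡ 8 (mod 41). Since 39^(−1) ≡ 20 (mod 41), t ≡ 20·8 ≡ 37 (mod 41). So x ≡ 27 + 39·37 = 1470 (mod 1599).
Unique solution in [0, 1599): x = 1470.

Final answer: x ≡ 1470 (mod 1599); the representative in [0, 1599) is 1470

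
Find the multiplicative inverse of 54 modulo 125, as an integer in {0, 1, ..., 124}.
Apply the extended Euclidean algorithm to (125, 54), tracking rows (r, s, t) with s·125 + t·54 = r. Each division r_prev = q·r_cur + r_new produces the new row as (previous row) − q·(current row):
  row A: (125, 1, 0)   [1·125 + 0·54 = 125]
  row B: (54, 0, 1)   [0·125 + 1·54 = 54]
  125 = 2·54 + 17   → row C = row A − 2·row B = (17, 1, −2)   [check: 1·125 − 2·54 = 17]
  54 = 3·17 + 3   → row D = row B − 3·row C = (3, −3, 7)   [check: −3·125 + 7·54 = 3]
  17 = 5·3 + 2   → row E = row C − 5·row D = (2, 16, −37)   [check: 16·125 − 37·54 = 2]
  3 = 1·2 + 1   → row F = row D − 1·row E = (1, −19, 44)   [check: −19·125 + 44·54 = 1]
  2 = 2·1 + 0   → remainder 0, stop. gcd = 1 (last nonzero row F).
The gcd is 1, so 54 is invertible mod 125. The last nonzero row gives −19·125 + 44·54 = 1, so t = 44. So 54^(−1) ≡ 44 (mod 125). Verify: 54 · 44 = 2376 ≡ 1 (mod 125). ✓

Final answer: 54^(−1) ≡ 44 (mod 125)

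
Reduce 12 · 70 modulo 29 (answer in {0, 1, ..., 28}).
28

Reduce the factors first: 70 ≡ 12 (mod 29), so 12 · 70 ≡ 12 · 12 (mod 29). 12 · 12 = 144. Dividing by 29: 144 = 4·29 + 28. So (12 · 70) mod 29 = 28.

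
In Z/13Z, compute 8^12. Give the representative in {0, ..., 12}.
Use repeated squaring. Binary(12) = 1100. Walk through the bits of the exponent 12 left-to-right: at each bit after the leading one, square the running value, then multiply by 8 if the bit is 1 (always reducing mod 13):
  bit 1 = 1 (leading): start with 8.
  bit 2 = 1: square 8^2 = 64 ≡ 12; bit is 1, so multiply 12·8 = 96 ≡ 5 (mod 13).
  bit 3 = 0: square 5^2 = 25 ≡ 12 (mod 13).
  bit 4 = 0: square 12^2 = 144 ≡ 1 (mod 13).
Final value: 8^12 ≡ 1 (mod 13).

Final answer: 1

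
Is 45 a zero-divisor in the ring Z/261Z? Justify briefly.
YES

gcd(45, 261) = 9 > 1, so 45 is not a unit in Z/261Z. In Z/nZ every nonzero non-unit is a zero-divisor: explicitly, take b = 261/gcd = 29 ≠ 0 (mod 261); then 45·29 = 1305 = 5·261, i.e. 45·29 ≡ 0 (mod 261). So 45 is a zero-divisor.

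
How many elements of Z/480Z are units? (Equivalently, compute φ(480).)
An element a ∈ Z/480Z is a unit iff gcd(a, 480) = 1, so the number of units is φ(480). φ is multiplicative, with φ(p^e) = p^e − p^(e−1). Factorise 480 = 2^5 · 3 · 5. Then
  φ(480) = (2^5 − 2^4) · (3 − 1) · (5 − 1) = 16 · 2 · 4 = 128.

Final answer: Z/480Z has φ(480) = 128 units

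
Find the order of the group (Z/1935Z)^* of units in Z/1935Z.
|(Z/1935Z)^*| = 1008

(Z/1935Z)^* consists of the classes a with gcd(a, 1935) = 1, so its order is φ(1935). φ is multiplicative, with φ(p^e) = p^e − p^(e−1). Factorise 1935 = 3^2 · 5 · 43. Then
  φ(1935) = (3^2 − 3^1) · (5 − 1) · (43 − 1) = 6 · 4 · 42 = 1008.
Thus |(Z/1935Z)^*| = 1008.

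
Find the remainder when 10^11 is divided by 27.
Use repeated squaring. Binary(11) = 1011. Walk through the bits of the exponent 11 left-to-right: at each bit after the leading one, square the running value, then multiply by 10 if the bit is 1 (always reducing mod 27):
  bit 1 = 1 (leading): start with 10.
  bit 2 = 0: square 10^2 = 100 ≡ 19 (mod 27).
  bit 3 = 1: square 19^2 = 361 ≡ 10; bit is 1, so multiply 10·10 = 100 ≡ 19 (mod 27).
  bit 4 = 1: square 19^2 = 361 ≡ 10; bit is 1, so multiply 10·10 = 100 ≡ 19 (mod 27).
Final value: 10^11 ≡ 19 (mod 27).

Final answer: 19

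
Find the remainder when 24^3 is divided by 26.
18

Use repeated squaring. Binary(3) = 11. Walk through the bits of the exponent 3 left-to-right: at each bit after the leading one, square the running value, then multiply by 24 if the bit is 1 (always reducing mod 26):
  bit 1 = 1 (leading): start with 24.
  bit 2 = 1: square 24^2 = 576 ≡ 4; bit is 1, so multiply 4·24 = 96 ≡ 18 (mod 26).
Final value: 24^3 ≡ 18 (mod 26).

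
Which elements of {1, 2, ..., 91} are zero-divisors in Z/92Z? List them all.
nonzero zero-divisors of Z/92Z = {2, 4, 6, 8, 10, 12, 14, 16, 18, 20, 22, 23, 24, 26, 28, 30, 32, 34, 36, 38, 40, 42, 44, 46, 48, 50, 52, 54, 56, 58, 60, 62, 64, 66, 68, 69, 70, 72, 74, 76, 78, 80, 82, 84, 86, 88, 90}

An element a ∈ Z/92Z (with a ≠ 0) is a zero-divisor iff gcd(a, 92) > 1 (because a is a unit precisely when gcd(a, n) = 1, and in Z/nZ every nonzero, non-unit element is a zero-divisor). Scan a = 1, ..., 91 and keep those with gcd(a, 92) > 1:
  gcd(2, 92) = 2, gcd(4, 92) = 4, gcd(6, 92) = 2, gcd(8, 92) = 4, gcd(10, 92) = 2, gcd(12, 92) = 4, gcd(14, 92) = 2, gcd(16, 92) = 4, gcd(18, 92) = 2, gcd(20, 92) = 4, gcd(22, 92) = 2, gcd(23, 92) = 23, gcd(24, 92) = 4, gcd(26, 92) = 2, gcd(28, 92) = 4, gcd(30, 92) = 2, gcd(32, 92) = 4, gcd(34, 92) = 2, gcd(36, 92) = 4, gcd(38, 92) = 2, gcd(40, 92) = 4, gcd(42, 92) = 2, gcd(44, 92) = 4, gcd(46, 92) = 46, gcd(48, 92) = 4, gcd(50, 92) = 2, gcd(52, 92) = 4, gcd(54, 92) = 2, gcd(56, 92) = 4, gcd(58, 92) = 2, gcd(60, 92) = 4, gcd(62, 92) = 2, gcd(64, 92) = 4, gcd(66, 92) = 2, gcd(68, 92) = 4, gcd(69, 92) = 23, gcd(70, 92) = 2, gcd(72, 92) = 4, gcd(74, 92) = 2, gcd(76, 92) = 4, gcd(78, 92) = 2, gcd(80, 92) = 4, gcd(82, 92) = 2, gcd(84, 92) = 4, gcd(86, 92) = 2, gcd(88, 92) = 4, gcd(90, 92) = 2.
All other a ∈ {1, ..., 91} have gcd(a, 92) = 1 and are units. So the nonzero zero-divisors are exactly the 47 values of a appearing in this scan.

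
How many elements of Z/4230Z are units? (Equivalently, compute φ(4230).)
Z/4230Z has φ(4230) = 1104 units

An element a ∈ Z/4230Z is a unit iff gcd(a, 4230) = 1, so the number of units is φ(4230). φ is multiplicative, with φ(p^e) = p^e − p^(e−1). Factorise 4230 = 2 · 3^2 · 5 · 47. Then
  φ(4230) = (2 − 1) · (3^2 − 3^1) · (5 − 1) · (47 − 1) = 1 · 6 · 4 · 46 = 1104.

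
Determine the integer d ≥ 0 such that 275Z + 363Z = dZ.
(275, 363) = (11); d = 11

In the PID Z, (a, b) is generated by gcd(a, b). Compute gcd(363, 275) with the extended Euclidean algorithm, tracking rows (r, s, t) with s·363 + t·275 = r:
  row A: (363, 1, 0)   [1·363 + 0·275 = 363]
  row B: (275, 0, 1)   [0·363 + 1·275 = 275]
  363 = 1·275 + 88   → row C = row A − 1·row B = (88, 1, −1)   [check: 1·363 − 1·275 = 88]
  275 = 3·88 + 11   → row D = row B − 3·row C = (11, −3, 4)   [check: −3·363 + 4·275 = 11]
  88 = 8·11 + 0   → remainder 0, stop. gcd = 11 (last nonzero row D).
So gcd(275, 363) = 11, with Bézout identity −3·363 + 4·275 = 11. Containment (⊇): the Bézout identity exhibits 11 as an element of (275, 363), giving (11) ⊆ (275, 363). Containment (⊆): since 11 | 275 and 11 | 363 (275 = 11·25, 363 = 11·33), every Z-linear combination of 275 and 363 is divisible by 11, so (275, 363) ⊆ (11). Therefore (275, 363) = (11), d = 11.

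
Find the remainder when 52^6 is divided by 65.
39

Use repeated squaring. Binary(6) = 110. Walk through the bits of the exponent 6 left-to-right: at each bit after the leading one, square the running value, then multiply by 52 if the bit is 1 (always reducing mod 65):
  bit 1 = 1 (leading): start with 52.
  bit 2 = 1: square 52^2 = 2704 ≡ 39; bit is 1, so multiply 39·52 = 2028 ≡ 13 (mod 65).
  bit 3 = 0: square 13^2 = 169 ≡ 39 (mod 65).
Final value: 52^6 ≡ 39 (mod 65).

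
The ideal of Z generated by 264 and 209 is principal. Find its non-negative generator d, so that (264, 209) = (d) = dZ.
(264, 209) = (11); d = 11

In the PID Z, (a, b) is generated by gcd(a, b). Compute gcd(264, 209) with the extended Euclidean algorithm, tracking rows (r, s, t) with s·264 + t·209 = r:
  row A: (264, 1, 0)   [1·264 + 0·209 = 264]
  row B: (209, 0, 1)   [0·264 + 1·209 = 209]
  264 = 1·209 + 55   → row C = row A − 1·row B = (55, 1, −1)   [check: 1·264 − 1·209 = 55]
  209 = 3·55 + 44   → row D = row B − 3·row C = (44, −3, 4)   [check: −3·264 + 4·209 = 44]
  55 = 1·44 + 11   → row E = row C − 1·row D = (11, 4, −5)   [check: 4·264 − 5·209 = 11]
  44 = 4·11 + 0   → remainder 0, stop. gcd = 11 (last nonzero row E).
So gcd(264, 209) = 11, with Bézout identity 4·264 − 5·209 = 11. Containment (⊇): the Bézout identity exhibits 11 as an element of (264, 209), giving (11) ⊆ (264, 209). Containment (⊆): since 11 | 264 and 11 | 209 (264 = 11·24, 209 = 11·19), every Z-linear combination of 264 and 209 is divisible by 11, so (264, 209) ⊆ (11). Therefore (264, 209) = (11), d = 11.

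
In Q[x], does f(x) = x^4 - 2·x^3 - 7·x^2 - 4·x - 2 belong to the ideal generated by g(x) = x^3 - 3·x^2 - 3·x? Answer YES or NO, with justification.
NO

In Q[x] the ideal (g) consists of all multiples of g, so f ∈ (g) iff g | f, i.e. iff the remainder of f on division by g is 0. Divide f by g (g is monic, so eliminate the leading term of the running remainder at each step):
  leading term x^4: subtract (x)·g(x) = x^4 - 3·x^3 - 3·x^2, leaving x^3 - 4·x^2 - 4·x - 2
  leading term x^3: subtract (1)·g(x) = x^3 - 3·x^2 - 3·x, leaving -x^2 - x - 2
The remainder r(x) = -x^2 - x - 2 ≠ 0 (and deg r < deg g), so g ∤ f, i.e. f ∉ (g).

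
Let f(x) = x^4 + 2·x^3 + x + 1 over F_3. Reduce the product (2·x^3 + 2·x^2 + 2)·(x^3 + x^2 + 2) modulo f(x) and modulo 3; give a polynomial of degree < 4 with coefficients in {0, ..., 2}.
Multiply as integer polynomials: a · b = 2·x^6 + 4·x^5 + 2·x^4 + 6·x^3 + 6·x^2 + 4. Reducing coefficients mod 3: a · b ≡ 2·x^6 + x^5 + 2·x^4 + 1. Now divide by f(x) = x^4 + 2·x^3 + x + 1 in F_3[x], eliminating the leading term at each step:
  leading term 2·x^6: subtract (2·x^2)·f(x) = 2·x^6 + x^5 + 2·x^3 + 2·x^2, leaving 2·x^4 + x^3 + x^2 + 1 (coefficients mod 3)
  leading term 2·x^4: subtract (2)·f(x) = 2·x^4 + x^3 + 2·x + 2, leaving x^2 + x + 2 (coefficients mod 3)
The degree is now < 4, so this is the remainder. Hence a · b ≡ x^2 + x + 2 in F_3[x]/(f).

Final answer: a · b ≡ x^2 + x + 2 (mod f(x))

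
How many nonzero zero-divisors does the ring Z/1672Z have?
In Z/1672Z each nonzero element is either a unit (gcd with 1672 is 1) or a zero-divisor (gcd > 1). The number of units is φ(1672): factorise 1672 = 2^3 · 11 · 19, so φ(1672) = (2^3 − 2^2) · (11 − 1) · (19 − 1) = 4 · 10 · 18 = 720. The nonzero elements number 1672 − 1 = 1671. Hence the nonzero zero-divisors number 1671 − 720 = 951.

Final answer: Z/1672Z has 951 nonzero zero-divisors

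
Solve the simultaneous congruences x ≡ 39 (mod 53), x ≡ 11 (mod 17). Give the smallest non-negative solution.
x ≡ 198 (mod 901); the representative in [0, 901) is 198

The moduli 53, 17 are pairwise coprime, so by the CRT there is a unique solution mod 53·17 = 901.
Solve by successive substitution. Start with x ≡ 39 (mod 53).
  Combine with x ≡ 11 (mod 17): write x = 39 + 53·t and require 39 + 53·t ≡ 11 (mod 17), i.e. 53·t ≡ 11 − 39 ≡ 6 (mod 17). Since 53^(−1) ≡ 9 (mod 17) (53 ≡ 2 (mod 17)), t ≡ 9·6 ≡ 3 (mod 17). So x ≡ 39 + 53·3 = 198 (mod 901).
Unique solution in [0, 901): x = 198.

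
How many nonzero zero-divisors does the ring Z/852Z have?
Z/852Z has 571 nonzero zero-divisors

In Z/852Z each nonzero element is either a unit (gcd with 852 is 1) or a zero-divisor (gcd > 1). The number of units is φ(852): factorise 852 = 2^2 · 3 · 71, so φ(852) = (2^2 − 2^1) · (3 − 1) · (71 − 1) = 2 · 2 · 70 = 280. The nonzero elements number 852 − 1 = 851. Hence the nonzero zero-divisors number 851 − 280 = 571.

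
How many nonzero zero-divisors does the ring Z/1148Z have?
In Z/1148Z each nonzero element is either a unit (gcd with 1148 is 1) or a zero-divisor (gcd > 1). The number of units is φ(1148): factorise 1148 = 2^2 · 7 · 41, so φ(1148) = (2^2 − 2^1) · (7 − 1) · (41 − 1) = 2 · 6 · 40 = 480. The nonzero elements number 1148 − 1 = 1147. Hence the nonzero zero-divisors number 1147 − 480 = 667.

Final answer: Z/1148Z has 667 nonzero zero-divisors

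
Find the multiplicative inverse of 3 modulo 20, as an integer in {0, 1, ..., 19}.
3^(−1) ≡ 7 (mod 20)

Apply the extended Euclidean algorithm to (20, 3), tracking rows (r, s, t) with s·20 + t·3 = r. Each division r_prev = q·r_cur + r_new produces the new row as (previous row) − q·(current row):
  row A: (20, 1, 0)   [1·20 + 0·3 = 20]
  row B: (3, 0, 1)   [0·20 + 1·3 = 3]
  20 = 6·3 + 2   → row C = row A − 6·row B = (2, 1, −6)   [check: 1·20 − 6·3 = 2]
  3 = 1·2 + 1   → row D = row B − 1·row C = (1, −1, 7)   [check: −1·20 + 7·3 = 1]
  2 = 2·1 + 0   → remainder 0, stop. gcd = 1 (last nonzero row D).
The gcd is 1, so 3 is invertible mod 20. The last nonzero row gives −1·20 + 7·3 = 1, so t = 7. So 3^(−1) ≡ 7 (mod 20). Verify: 3 · 7 = 21 ≡ 1 (mod 20). ✓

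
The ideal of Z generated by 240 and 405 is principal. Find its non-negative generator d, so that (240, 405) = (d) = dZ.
(240, 405) = (15); d = 15

In the PID Z, (a, b) is generated by gcd(a, b). Compute gcd(405, 240) with the extended Euclidean algorithm, tracking rows (r, s, t) with s·405 + t·240 = r:
  row A: (405, 1, 0)   [1·405 + 0·240 = 405]
  row B: (240, 0, 1)   [0·405 + 1·240 = 240]
  405 = 1·240 + 165   → row C = row A − 1·row B = (165, 1, −1)   [check: 1·405 − 1·240 = 165]
  240 = 1·165 + 75   → row D = row B − 1·row C = (75, −1, 2)   [check: −1·405 + 2·240 = 75]
  165 = 2·75 + 15   → row E = row C − 2·row D = (15, 3, −5)   [check: 3·405 − 5·240 = 15]
  75 = 5·15 + 0   → remainder 0, stop. gcd = 15 (last nonzero row E).
So gcd(240, 405) = 15, with Bézout identity 3·405 − 5·240 = 15. Containment (⊇): the Bézout identity exhibits 15 as an element of (240, 405), giving (15) ⊆ (240, 405). Containment (⊆): since 15 | 240 and 15 | 405 (240 = 15·16, 405 = 15·27), every Z-linear combination of 240 and 405 is divisible by 15, so (240, 405) ⊆ (15). Therefore (240, 405) = (15), d = 15.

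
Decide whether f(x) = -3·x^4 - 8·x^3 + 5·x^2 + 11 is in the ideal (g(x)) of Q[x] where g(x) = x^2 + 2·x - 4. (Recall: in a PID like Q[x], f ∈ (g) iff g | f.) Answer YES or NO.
In Q[x] the ideal (g) consists of all multiples of g, so f ∈ (g) iff g | f, i.e. iff the remainder of f on division by g is 0. Divide f by g (g is monic, so eliminate the leading term of the running remainder at each step):
  leading term -3·x^4: subtract (-3·x^2)·g(x) = -3·x^4 - 6·x^3 + 12·x^2, leaving -2·x^3 - 7·x^2 + 11
  leading term -2·x^3: subtract (-2·x)·g(x) = -2·x^3 - 4·x^2 + 8·x, leaving -3·x^2 - 8·x + 11
  leading term -3·x^2: subtract (-3)·g(x) = -3·x^2 - 6·x + 12, leaving -2·x - 1
The remainder r(x) = -2·x - 1 ≠ 0 (and deg r < deg g), so g ∤ f, i.e. f ∉ (g).

Final answer: NO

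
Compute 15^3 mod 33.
9

Use repeated squaring. Binary(3) = 11. Walk through the bits of the exponent 3 left-to-right: at each bit after the leading one, square the running value, then multiply by 15 if the bit is 1 (always reducing mod 33):
  bit 1 = 1 (leading): start with 15.
  bit 2 = 1: square 15^2 = 225 ≡ 27; bit is 1, so multiply 27·15 = 405 ≡ 9 (mod 33).
Final value: 15^3 ≡ 9 (mod 33).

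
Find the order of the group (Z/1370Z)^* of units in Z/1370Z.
(Z/1370Z)^* consists of the classes a with gcd(a, 1370) = 1, so its order is φ(1370). φ is multiplicative, with φ(p^e) = p^e − p^(e−1). Factorise 1370 = 2 · 5 · 137. Then
  φ(1370) = (2 − 1) · (5 − 1) · (137 − 1) = 1 · 4 · 136 = 544.
Thus |(Z/1370Z)^*| = 544.

Final answer: |(Z/1370Z)^*| = 544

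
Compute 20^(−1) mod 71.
Apply the extended Euclidean algorithm to (71, 20), tracking rows (r, s, t) with s·71 + t·20 = r. Each division r_prev = q·r_cur + r_new produces the new row as (previous row) − q·(current row):
  row A: (71, 1, 0)   [1·71 + 0·20 = 71]
  row B: (20, 0, 1)   [0·71 + 1·20 = 20]
  71 = 3·20 + 11   → row C = row A − 3·row B = (11, 1, −3)   [check: 1·71 − 3·20 = 11]
  20 = 1·11 + 9   → row D = row B − 1·row C = (9, −1, 4)   [check: −1·71 + 4·20 = 9]
  11 = 1·9 + 2   → row E = row C − 1·row D = (2, 2, −7)   [check: 2·71 − 7·20 = 2]
  9 = 4·2 + 1   → row F = row D − 4·row E = (1, −9, 32)   [check: −9·71 + 32·20 = 1]
  2 = 2·1 + 0   → remainder 0, stop. gcd = 1 (last nonzero row F).
The gcd is 1, so 20 is invertible mod 71. The last nonzero row gives −9·71 + 32·20 = 1, so t = 32. So 20^(−1) ≡ 32 (mod 71). Verify: 20 · 32 = 640 ≡ 1 (mod 71). ✓

Final answer: 20^(−1) ≡ 32 (mod 71)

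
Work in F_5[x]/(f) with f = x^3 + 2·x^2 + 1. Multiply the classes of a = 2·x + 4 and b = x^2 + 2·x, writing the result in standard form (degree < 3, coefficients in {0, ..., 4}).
a · b ≡ 4·x^2 + 3·x + 3 (mod f(x))

Multiply as integer polynomials: a · b = 2·x^3 + 8·x^2 + 8·x. Reducing coefficients mod 5: a · b ≡ 2·x^3 + 3·x^2 + 3·x. Now divide by f(x) = x^3 + 2·x^2 + 1 in F_5[x], eliminating the leading term at each step:
  leading term 2·x^3: subtract (2)·f(x) = 2·x^3 + 4·x^2 + 2, leaving 4·x^2 + 3·x + 3 (coefficients mod 5)
The degree is now < 3, so this is the remainder. Hence a · b ≡ 4·x^2 + 3·x + 3 in F_5[x]/(f).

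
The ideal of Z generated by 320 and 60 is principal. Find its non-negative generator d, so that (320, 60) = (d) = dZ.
(320, 60) = (20); d = 20

In the PID Z, (a, b) is generated by gcd(a, b). Compute gcd(320, 60) with the extended Euclidean algorithm, tracking rows (r, s, t) with s·320 + t·60 = r:
  row A: (320, 1, 0)   [1·320 + 0·60 = 320]
  row B: (60, 0, 1)   [0·320 + 1·60 = 60]
  320 = 5·60 + 20   → row C = row A − 5·row B = (20, 1, −5)   [check: 1·320 − 5·60 = 20]
  60 = 3·20 + 0   → remainder 0, stop. gcd = 20 (last nonzero row C).
So gcd(320, 60) = 20, with Bézout identity 1·320 − 5·60 = 20. Containment (⊇): the Bézout identity exhibits 20 as an element of (320, 60), giving (20) ⊆ (320, 60). Containment (⊆): since 20 | 320 and 20 | 60 (320 = 20·16, 60 = 20·3), every Z-linear combination of 320 and 60 is divisible by 20, so (320, 60) ⊆ (20). Therefore (320, 60) = (20), d = 20.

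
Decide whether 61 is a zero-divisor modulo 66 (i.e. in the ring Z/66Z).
gcd(61, 66) = 1, so 61 is a unit in Z/66Z (it has a multiplicative inverse). A unit cannot be a zero-divisor: if 61·b ≡ 0 then multiplying both sides by 61^(−1) gives b ≡ 0. So 61 is not a zero-divisor.

Final answer: NO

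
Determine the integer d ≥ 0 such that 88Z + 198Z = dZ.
(88, 198) = (22); d = 22

In the PID Z, (a, b) is generated by gcd(a, b). Compute gcd(198, 88) with the extended Euclidean algorithm, tracking rows (r, s, t) with s·198 + t·88 = r:
  row A: (198, 1, 0)   [1·198 + 0·88 = 198]
  row B: (88, 0, 1)   [0·198 + 1·88 = 88]
  198 = 2·88 + 22   → row C = row A − 2·row B = (22, 1, −2)   [check: 1·198 − 2·88 = 22]
  88 = 4·22 + 0   → remainder 0, stop. gcd = 22 (last nonzero row C).
So gcd(88, 198) = 22, with Bézout identity 1·198 − 2·88 = 22. Containment (⊇): the Bézout identity exhibits 22 as an element of (88, 198), giving (22) ⊆ (88, 198). Containment (⊆): since 22 | 88 and 22 | 198 (88 = 22·4, 198 = 22·9), every Z-linear combination of 88 and 198 is divisible by 22, so (88, 198) ⊆ (22). Therefore (88, 198) = (22), d = 22.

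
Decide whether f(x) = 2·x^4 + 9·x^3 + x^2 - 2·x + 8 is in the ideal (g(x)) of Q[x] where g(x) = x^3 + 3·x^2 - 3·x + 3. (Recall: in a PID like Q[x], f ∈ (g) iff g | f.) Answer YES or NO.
NO

In Q[x] the ideal (g) consists of all multiples of g, so f ∈ (g) iff g | f, i.e. iff the remainder of f on division by g is 0. Divide f by g (g is monic, so eliminate the leading term of the running remainder at each step):
  leading term 2·x^4: subtract (2·x)·g(x) = 2·x^4 + 6·x^3 - 6·x^2 + 6·x, leaving 3·x^3 + 7·x^2 - 8·x + 8
  leading term 3·x^3: subtract (3)·g(x) = 3·x^3 + 9·x^2 - 9·x + 9, leaving -2·x^2 + x - 1
The remainder r(x) = -2·x^2 + x - 1 ≠ 0 (and deg r < deg g), so g ∤ f, i.e. f ∉ (g).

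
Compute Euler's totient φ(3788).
φ is multiplicative, with φ(p^e) = p^e − p^(e−1). Factorise 3788 = 2^2 · 947. Then
  φ(3788) = (2^2 − 2^1) · (947 − 1) = 2 · 946 = 1892.

Final answer: φ(3788) = 1892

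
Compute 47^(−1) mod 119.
Apply the extended Euclidean algorithm to (119, 47), tracking rows (r, s, t) with s·119 + t·47 = r. Each division r_prev = q·r_cur + r_new produces the new row as (previous row) − q·(current row):
  row A: (119, 1, 0)   [1·119 + 0·47 = 119]
  row B: (47, 0, 1)   [0·119 + 1·47 = 47]
  119 = 2·47 + 25   → row C = row A − 2·row B = (25, 1, −2)   [check: 1·119 − 2·47 = 25]
  47 = 1·25 + 22   → row D = row B − 1·row C = (22, −1, 3)   [check: −1·119 + 3·47 = 22]
  25 = 1·22 + 3   → row E = row C − 1·row D = (3, 2, −5)   [check: 2·119 − 5·47 = 3]
  22 = 7·3 + 1   → row F = row D − 7·row E = (1, −15, 38)   [check: −15·119 + 38·47 = 1]
  3 = 3·1 + 0   → remainder 0, stop. gcd = 1 (last nonzero row F).
The gcd is 1, so 47 is invertible mod 119. The last nonzero row gives −15·119 + 38·47 = 1, so t = 38. So 47^(−1) ≡ 38 (mod 119). Verify: 47 · 38 = 1786 ≡ 1 (mod 119). ✓

Final answer: 47^(−1) ≡ 38 (mod 119)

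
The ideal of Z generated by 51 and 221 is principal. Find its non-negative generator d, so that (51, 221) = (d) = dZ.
(51, 221) = (17); d = 17

In the PID Z, (a, b) is generated by gcd(a, b). Compute gcd(221, 51) with the extended Euclidean algorithm, tracking rows (r, s, t) with s·221 + t·51 = r:
  row A: (221, 1, 0)   [1·221 + 0·51 = 221]
  row B: (51, 0, 1)   [0·221 + 1·51 = 51]
  221 = 4·51 + 17   → row C = row A − 4·row B = (17, 1, −4)   [check: 1·221 − 4·51 = 17]
  51 = 3·17 + 0   → remainder 0, stop. gcd = 17 (last nonzero row C).
So gcd(51, 221) = 17, with Bézout identity 1·221 − 4·51 = 17. Containment (⊇): the Bézout identity exhibits 17 as an element of (51, 221), giving (17) ⊆ (51, 221). Containment (⊆): since 17 | 51 and 17 | 221 (51 = 17·3, 221 = 17·13), every Z-linear combination of 51 and 221 is divisible by 17, so (51, 221) ⊆ (17). Therefore (51, 221) = (17), d = 17.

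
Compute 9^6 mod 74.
47

Use repeated squaring. Binary(6) = 110. Walk through the bits of the exponent 6 left-to-right: at each bit after the leading one, square the running value, then multiply by 9 if the bit is 1 (always reducing mod 74):
  bit 1 = 1 (leading): start with 9.
  bit 2 = 1: square 9^2 = 81 ≡ 7; bit is 1, so multiply 7·9 = 63 (mod 74).
  bit 3 = 0: square 63^2 = 3969 ≡ 47 (mod 74).
Final value: 9^6 ≡ 47 (mod 74).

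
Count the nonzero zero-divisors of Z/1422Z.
In Z/1422Z each nonzero element is either a unit (gcd with 1422 is 1) or a zero-divisor (gcd > 1). The number of units is φ(1422): factorise 1422 = 2 · 3^2 · 79, so φ(1422) = (2 − 1) · (3^2 − 3^1) · (79 − 1) = 1 · 6 · 78 = 468. The nonzero elements number 1422 − 1 = 1421. Hence the nonzero zero-divisors number 1421 − 468 = 953.

Final answer: Z/1422Z has 953 nonzero zero-divisors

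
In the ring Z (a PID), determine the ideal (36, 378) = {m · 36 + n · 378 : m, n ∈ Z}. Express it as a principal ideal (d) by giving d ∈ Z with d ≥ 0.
(36, 378) = (18); d = 18

In the PID Z, (a, b) is generated by gcd(a, b). Compute gcd(378, 36) with the extended Euclidean algorithm, tracking rows (r, s, t) with s·378 + t·36 = r:
  row A: (378, 1, 0)   [1·378 + 0·36 = 378]
  row B: (36, 0, 1)   [0·378 + 1·36 = 36]
  378 = 10·36 + 18   → row C = row A − 10·row B = (18, 1, −10)   [check: 1·378 − 10·36 = 18]
  36 = 2·18 + 0   → remainder 0, stop. gcd = 18 (last nonzero row C).
So gcd(36, 378) = 18, with Bézout identity 1·378 − 10·36 = 18. Containment (⊇): the Bézout identity exhibits 18 as an element of (36, 378), giving (18) ⊆ (36, 378). Containment (⊆): since 18 | 36 and 18 | 378 (36 = 18·2, 378 = 18·21), every Z-linear combination of 36 and 378 is divisible by 18, so (36, 378) ⊆ (18). Therefore (36, 378) = (18), d = 18.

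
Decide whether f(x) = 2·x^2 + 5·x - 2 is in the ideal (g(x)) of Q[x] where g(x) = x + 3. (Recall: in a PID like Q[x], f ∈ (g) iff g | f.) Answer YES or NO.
In Q[x] the ideal (g) consists of all multiples of g, so f ∈ (g) iff g | f, i.e. iff the remainder of f on division by g is 0. Divide f by g (g is monic, so eliminate the leading term of the running remainder at each step):
  leading term 2·x^2: subtract (2·x)·g(x) = 2·x^2 + 6·x, leaving -x - 2
  leading term -x: subtract (-1)·g(x) = -x - 3, leaving 1
The remainder r(x) = 1 ≠ 0 (and deg r < deg g), so g ∤ f, i.e. f ∉ (g).

Final answer: NO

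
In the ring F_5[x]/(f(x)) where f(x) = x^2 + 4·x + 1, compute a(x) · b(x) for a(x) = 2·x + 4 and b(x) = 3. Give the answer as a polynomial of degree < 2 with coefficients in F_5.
a · b ≡ x + 2 (mod f(x))

Multiply as integer polynomials: a · b = 6·x + 12. Reducing coefficients mod 5: a · b ≡ x + 2. This already has degree < 2, so no reduction by f is needed. Hence a · b ≡ x + 2 in F_5[x]/(f).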